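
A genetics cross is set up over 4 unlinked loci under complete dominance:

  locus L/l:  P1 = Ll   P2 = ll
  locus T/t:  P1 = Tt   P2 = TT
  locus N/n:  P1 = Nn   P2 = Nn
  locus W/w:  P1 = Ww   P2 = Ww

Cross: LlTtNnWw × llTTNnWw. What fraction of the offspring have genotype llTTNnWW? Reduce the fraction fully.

LlTtNnWw gametes: LTNW×1, LTNw×1, LTnW×1, LTnw×1, LtNW×1, LtNw×1, LtnW×1, Ltnw×1, lTNW×1, lTNw×1, lTnW×1, lTnw×1, ltNW×1, ltNw×1, ltnW×1, ltnw×1
llTTNnWw gametes: lTNW×4, lTNw×4, lTnW×4, lTnw×4
LlTtNnWw×llTTNnWw grid (16·16=256): LlTTNNWW=4 LlTTNNWw=8 LlTTNNww=4 LlTTNnWW=8 LlTTNnWw=16 LlTTNnww=8 LlTTnnWW=4 LlTTnnWw=8 LlTTnnww=4 LlTtNNWW=4 LlTtNNWw=8 LlTtNNww=4 LlTtNnWW=8 LlTtNnWw=16 LlTtNnww=8 LlTtnnWW=4 LlTtnnWw=8 LlTtnnww=4 llTTNNWW=4 llTTNNWw=8 llTTNNww=4 llTTNnWW=8 llTTNnWw=16 llTTNnww=8 llTTnnWW=4 llTTnnWw=8 llTTnnww=4 llTtNNWW=4 llTtNNWw=8 llTtNNww=4 llTtNnWW=8 llTtNnWw=16 llTtNnww=8 llTtnnWW=4 llTtnnWw=8 llTtnnww=4
llTTNnWW hits 8/256; gcd=8; 8÷8/256÷8 = 1/32

P(llTTNnWW) = 1/32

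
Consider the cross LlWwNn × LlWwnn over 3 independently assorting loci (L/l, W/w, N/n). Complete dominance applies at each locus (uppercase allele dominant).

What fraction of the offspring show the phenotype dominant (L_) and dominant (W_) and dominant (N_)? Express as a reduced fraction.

LlWwNn gametes: LWN×1, LWn×1, LwN×1, Lwn×1, lWN×1, lWn×1, lwN×1, lwn×1
LlWwnn gametes: LWn×2, Lwn×2, lWn×2, lwn×2
LlWwNn×LlWwnn grid (8·8=64): LLWWNn=2 LLWWnn=2 LLWwNn=4 LLWwnn=4 LLwwNn=2 LLwwnn=2 LlWWNn=4 LlWWnn=4 LlWwNn=8 LlWwnn=8 LlwwNn=4 Llwwnn=4 llWWNn=2 llWWnn=2 llWwNn=4 llWwnn=4 llwwNn=2 llwwnn=2
L_ W_ N_ hits 18/64; gcd=2; 18÷2/64÷2 = 9/32

P(L_ W_ N_) = 9/32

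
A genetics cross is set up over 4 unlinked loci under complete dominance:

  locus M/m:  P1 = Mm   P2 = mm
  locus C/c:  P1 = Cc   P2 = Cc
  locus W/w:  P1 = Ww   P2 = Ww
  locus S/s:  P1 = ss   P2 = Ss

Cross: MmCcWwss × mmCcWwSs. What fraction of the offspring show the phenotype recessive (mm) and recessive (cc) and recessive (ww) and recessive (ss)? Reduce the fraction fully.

P(mm cc ww ss) = 1/64

MmCcWwss gametes: MCWs×2, MCws×2, McWs×2, Mcws×2, mCWs×2, mCws×2, mcWs×2, mcws×2
mmCcWwSs gametes: mCWS×2, mCWs×2, mCwS×2, mCws×2, mcWS×2, mcWs×2, mcwS×2, mcws×2
MmCcWwss×mmCcWwSs grid (16·16=256): MmCCWWSs=4 MmCCWWss=4 MmCCWwSs=8 MmCCWwss=8 MmCCwwSs=4 MmCCwwss=4 MmCcWWSs=8 MmCcWWss=8 MmCcWwSs=16 MmCcWwss=16 MmCcwwSs=8 MmCcwwss=8 MmccWWSs=4 MmccWWss=4 MmccWwSs=8 MmccWwss=8 MmccwwSs=4 Mmccwwss=4 mmCCWWSs=4 mmCCWWss=4 mmCCWwSs=8 mmCCWwss=8 mmCCwwSs=4 mmCCwwss=4 mmCcWWSs=8 mmCcWWss=8 mmCcWwSs=16 mmCcWwss=16 mmCcwwSs=8 mmCcwwss=8 mmccWWSs=4 mmccWWss=4 mmccWwSs=8 mmccWwss=8 mmccwwSs=4 mmccwwss=4
mm cc ww ss hits 4/256; gcd=4; 4÷4/256÷4 = 1/64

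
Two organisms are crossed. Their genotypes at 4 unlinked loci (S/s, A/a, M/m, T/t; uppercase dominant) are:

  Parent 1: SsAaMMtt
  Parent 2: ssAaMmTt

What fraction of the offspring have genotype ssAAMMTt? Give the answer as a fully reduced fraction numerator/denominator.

P(ssAAMMTt) = 1/32

SsAaMMtt gametes: SAMt×4, SaMt×4, sAMt×4, saMt×4
ssAaMmTt gametes: sAMT×2, sAMt×2, sAmT×2, sAmt×2, saMT×2, saMt×2, samT×2, samt×2
SsAaMMtt×ssAaMmTt grid (16·16=256): SsAAMMTt=8 SsAAMMtt=8 SsAAMmTt=8 SsAAMmtt=8 SsAaMMTt=16 SsAaMMtt=16 SsAaMmTt=16 SsAaMmtt=16 SsaaMMTt=8 SsaaMMtt=8 SsaaMmTt=8 SsaaMmtt=8 ssAAMMTt=8 ssAAMMtt=8 ssAAMmTt=8 ssAAMmtt=8 ssAaMMTt=16 ssAaMMtt=16 ssAaMmTt=16 ssAaMmtt=16 ssaaMMTt=8 ssaaMMtt=8 ssaaMmTt=8 ssaaMmtt=8
ssAAMMTt hits 8/256; gcd=8; 8÷8/256÷8 = 1/32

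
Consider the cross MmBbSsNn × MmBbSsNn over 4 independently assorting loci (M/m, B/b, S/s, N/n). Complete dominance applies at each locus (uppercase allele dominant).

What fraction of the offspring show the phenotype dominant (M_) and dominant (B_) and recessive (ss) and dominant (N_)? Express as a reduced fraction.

P(M_ B_ ss N_) = 27/256

MmBbSsNn gametes: MBSN×1, MBSn×1, MBsN×1, MBsn×1, MbSN×1, MbSn×1, MbsN×1, Mbsn×1, mBSN×1, mBSn×1, mBsN×1, mBsn×1, mbSN×1, mbSn×1, mbsN×1, mbsn×1
MmBbSsNn gametes: MBSN×1, MBSn×1, MBsN×1, MBsn×1, MbSN×1, MbSn×1, MbsN×1, Mbsn×1, mBSN×1, mBSn×1, mBsN×1, mBsn×1, mbSN×1, mbSn×1, mbsN×1, mbsn×1
MmBbSsNn×MmBbSsNn grid (16·16=256): MMBBSSNN=1 MMBBSSNn=2 MMBBSSnn=1 MMBBSsNN=2 MMBBSsNn=4 MMBBSsnn=2 MMBBssNN=1 MMBBssNn=2 MMBBssnn=1 MMBbSSNN=2 MMBbSSNn=4 MMBbSSnn=2 MMBbSsNN=4 MMBbSsNn=8 MMBbSsnn=4 MMBbssNN=2 MMBbssNn=4 MMBbssnn=2 MMbbSSNN=1 MMbbSSNn=2 MMbbSSnn=1 MMbbSsNN=2 MMbbSsNn=4 MMbbSsnn=2 MMbbssNN=1 MMbbssNn=2 MMbbssnn=1 MmBBSSNN=2 MmBBSSNn=4 MmBBSSnn=2 MmBBSsNN=4 MmBBSsNn=8 MmBBSsnn=4 MmBBssNN=2 MmBBssNn=4 MmBBssnn=2 MmBbSSNN=4 MmBbSSNn=8 MmBbSSnn=4 MmBbSsNN=8 MmBbSsNn=16 MmBbSsnn=8 MmBbssNN=4 MmBbssNn=8 MmBbssnn=4 MmbbSSNN=2 MmbbSSNn=4 MmbbSSnn=2 MmbbSsNN=4 MmbbSsNn=8 MmbbSsnn=4 MmbbssNN=2 MmbbssNn=4 Mmbbssnn=2 mmBBSSNN=1 mmBBSSNn=2 mmBBSSnn=1 mmBBSsNN=2 mmBBSsNn=4 mmBBSsnn=2 mmBBssNN=1 mmBBssNn=2 mmBBssnn=1 mmBbSSNN=2 mmBbSSNn=4 mmBbSSnn=2 mmBbSsNN=4 mmBbSsNn=8 mmBbSsnn=4 mmBbssNN=2 mmBbssNn=4 mmBbssnn=2 mmbbSSNN=1 mmbbSSNn=2 mmbbSSnn=1 mmbbSsNN=2 mmbbSsNn=4 mmbbSsnn=2 mmbbssNN=1 mmbbssNn=2 mmbbssnn=1
M_ B_ ss N_ hits 27/256; gcd=1; 27÷1/256÷1 = 27/256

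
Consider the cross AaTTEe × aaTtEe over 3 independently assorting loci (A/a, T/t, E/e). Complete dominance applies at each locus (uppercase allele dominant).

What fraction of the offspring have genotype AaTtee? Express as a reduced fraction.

P(AaTtee) = 1/16

AaTTEe gametes: ATE×2, ATe×2, aTE×2, aTe×2
aaTtEe gametes: aTE×2, aTe×2, atE×2, ate×2
AaTTEe×aaTtEe grid (8·8=64): AaTTEE=4 AaTTEe=8 AaTTee=4 AaTtEE=4 AaTtEe=8 AaTtee=4 aaTTEE=4 aaTTEe=8 aaTTee=4 aaTtEE=4 aaTtEe=8 aaTtee=4
AaTtee hits 4/64; gcd=4; 4÷4/64÷4 = 1/16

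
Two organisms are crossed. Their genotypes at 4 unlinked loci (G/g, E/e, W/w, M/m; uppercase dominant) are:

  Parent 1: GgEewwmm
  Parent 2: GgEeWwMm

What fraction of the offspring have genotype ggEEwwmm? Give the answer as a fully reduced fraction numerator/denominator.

GgEewwmm gametes: GEwm×4, Gewm×4, gEwm×4, gewm×4
GgEeWwMm gametes: GEWM×1, GEWm×1, GEwM×1, GEwm×1, GeWM×1, GeWm×1, GewM×1, Gewm×1, gEWM×1, gEWm×1, gEwM×1, gEwm×1, geWM×1, geWm×1, gewM×1, gewm×1
GgEewwmm×GgEeWwMm grid (16·16=256): GGEEWwMm=4 GGEEWwmm=4 GGEEwwMm=4 GGEEwwmm=4 GGEeWwMm=8 GGEeWwmm=8 GGEewwMm=8 GGEewwmm=8 GGeeWwMm=4 GGeeWwmm=4 GGeewwMm=4 GGeewwmm=4 GgEEWwMm=8 GgEEWwmm=8 GgEEwwMm=8 GgEEwwmm=8 GgEeWwMm=16 GgEeWwmm=16 GgEewwMm=16 GgEewwmm=16 GgeeWwMm=8 GgeeWwmm=8 GgeewwMm=8 Ggeewwmm=8 ggEEWwMm=4 ggEEWwmm=4 ggEEwwMm=4 ggEEwwmm=4 ggEeWwMm=8 ggEeWwmm=8 ggEewwMm=8 ggEewwmm=8 ggeeWwMm=4 ggeeWwmm=4 ggeewwMm=4 ggeewwmm=4
ggEEwwmm hits 4/256; gcd=4; 4÷4/256÷4 = 1/64

P(ggEEwwmm) = 1/64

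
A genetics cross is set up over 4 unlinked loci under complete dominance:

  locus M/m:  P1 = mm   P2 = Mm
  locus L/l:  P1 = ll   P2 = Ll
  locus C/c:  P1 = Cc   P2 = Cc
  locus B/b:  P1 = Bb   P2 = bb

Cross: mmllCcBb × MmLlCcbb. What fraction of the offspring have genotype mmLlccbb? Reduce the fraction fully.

P(mmLlccbb) = 1/32

mmllCcBb gametes: mlCB×4, mlCb×4, mlcB×4, mlcb×4
MmLlCcbb gametes: MLCb×2, MLcb×2, MlCb×2, Mlcb×2, mLCb×2, mLcb×2, mlCb×2, mlcb×2
mmllCcBb×MmLlCcbb grid (16·16=256): MmLlCCBb=8 MmLlCCbb=8 MmLlCcBb=16 MmLlCcbb=16 MmLlccBb=8 MmLlccbb=8 MmllCCBb=8 MmllCCbb=8 MmllCcBb=16 MmllCcbb=16 MmllccBb=8 Mmllccbb=8 mmLlCCBb=8 mmLlCCbb=8 mmLlCcBb=16 mmLlCcbb=16 mmLlccBb=8 mmLlccbb=8 mmllCCBb=8 mmllCCbb=8 mmllCcBb=16 mmllCcbb=16 mmllccBb=8 mmllccbb=8
mmLlccbb hits 8/256; gcd=8; 8÷8/256÷8 = 1/32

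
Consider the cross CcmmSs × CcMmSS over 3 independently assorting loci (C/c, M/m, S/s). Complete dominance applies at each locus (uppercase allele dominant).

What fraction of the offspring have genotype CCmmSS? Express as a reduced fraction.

P(CCmmSS) = 1/16

CcmmSs gametes: CmS×2, Cms×2, cmS×2, cms×2
CcMmSS gametes: CMS×2, CmS×2, cMS×2, cmS×2
CcmmSs×CcMmSS grid (8·8=64): CCMmSS=4 CCMmSs=4 CCmmSS=4 CCmmSs=4 CcMmSS=8 CcMmSs=8 CcmmSS=8 CcmmSs=8 ccMmSS=4 ccMmSs=4 ccmmSS=4 ccmmSs=4
CCmmSS hits 4/64; gcd=4; 4÷4/64÷4 = 1/16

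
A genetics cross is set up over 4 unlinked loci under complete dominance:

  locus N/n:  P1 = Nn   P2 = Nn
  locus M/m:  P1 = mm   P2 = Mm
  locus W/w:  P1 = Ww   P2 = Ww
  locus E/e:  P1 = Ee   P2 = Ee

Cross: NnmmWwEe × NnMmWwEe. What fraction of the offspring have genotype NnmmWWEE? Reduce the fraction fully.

P(NnmmWWEE) = 1/64

NnmmWwEe gametes: NmWE×2, NmWe×2, NmwE×2, Nmwe×2, nmWE×2, nmWe×2, nmwE×2, nmwe×2
NnMmWwEe gametes: NMWE×1, NMWe×1, NMwE×1, NMwe×1, NmWE×1, NmWe×1, NmwE×1, Nmwe×1, nMWE×1, nMWe×1, nMwE×1, nMwe×1, nmWE×1, nmWe×1, nmwE×1, nmwe×1
NnmmWwEe×NnMmWwEe grid (16·16=256): NNMmWWEE=2 NNMmWWEe=4 NNMmWWee=2 NNMmWwEE=4 NNMmWwEe=8 NNMmWwee=4 NNMmwwEE=2 NNMmwwEe=4 NNMmwwee=2 NNmmWWEE=2 NNmmWWEe=4 NNmmWWee=2 NNmmWwEE=4 NNmmWwEe=8 NNmmWwee=4 NNmmwwEE=2 NNmmwwEe=4 NNmmwwee=2 NnMmWWEE=4 NnMmWWEe=8 NnMmWWee=4 NnMmWwEE=8 NnMmWwEe=16 NnMmWwee=8 NnMmwwEE=4 NnMmwwEe=8 NnMmwwee=4 NnmmWWEE=4 NnmmWWEe=8 NnmmWWee=4 NnmmWwEE=8 NnmmWwEe=16 NnmmWwee=8 NnmmwwEE=4 NnmmwwEe=8 Nnmmwwee=4 nnMmWWEE=2 nnMmWWEe=4 nnMmWWee=2 nnMmWwEE=4 nnMmWwEe=8 nnMmWwee=4 nnMmwwEE=2 nnMmwwEe=4 nnMmwwee=2 nnmmWWEE=2 nnmmWWEe=4 nnmmWWee=2 nnmmWwEE=4 nnmmWwEe=8 nnmmWwee=4 nnmmwwEE=2 nnmmwwEe=4 nnmmwwee=2
NnmmWWEE hits 4/256; gcd=4; 4÷4/256÷4 = 1/64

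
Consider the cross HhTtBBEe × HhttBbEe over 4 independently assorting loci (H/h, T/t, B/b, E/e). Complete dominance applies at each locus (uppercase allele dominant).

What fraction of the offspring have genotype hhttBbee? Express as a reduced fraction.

HhTtBBEe gametes: HTBE×2, HTBe×2, HtBE×2, HtBe×2, hTBE×2, hTBe×2, htBE×2, htBe×2
HhttBbEe gametes: HtBE×2, HtBe×2, HtbE×2, Htbe×2, htBE×2, htBe×2, htbE×2, htbe×2
HhTtBBEe×HhttBbEe grid (16·16=256): HHTtBBEE=4 HHTtBBEe=8 HHTtBBee=4 HHTtBbEE=4 HHTtBbEe=8 HHTtBbee=4 HHttBBEE=4 HHttBBEe=8 HHttBBee=4 HHttBbEE=4 HHttBbEe=8 HHttBbee=4 HhTtBBEE=8 HhTtBBEe=16 HhTtBBee=8 HhTtBbEE=8 HhTtBbEe=16 HhTtBbee=8 HhttBBEE=8 HhttBBEe=16 HhttBBee=8 HhttBbEE=8 HhttBbEe=16 HhttBbee=8 hhTtBBEE=4 hhTtBBEe=8 hhTtBBee=4 hhTtBbEE=4 hhTtBbEe=8 hhTtBbee=4 hhttBBEE=4 hhttBBEe=8 hhttBBee=4 hhttBbEE=4 hhttBbEe=8 hhttBbee=4
hhttBbee hits 4/256; gcd=4; 4÷4/256÷4 = 1/64

P(hhttBbee) = 1/64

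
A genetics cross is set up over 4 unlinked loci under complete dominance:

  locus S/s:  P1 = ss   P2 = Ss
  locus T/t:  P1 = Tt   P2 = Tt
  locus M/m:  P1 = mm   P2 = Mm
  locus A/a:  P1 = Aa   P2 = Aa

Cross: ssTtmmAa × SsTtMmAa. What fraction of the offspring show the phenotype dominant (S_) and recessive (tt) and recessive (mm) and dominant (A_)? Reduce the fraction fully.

ssTtmmAa gametes: sTmA×4, sTma×4, stmA×4, stma×4
SsTtMmAa gametes: STMA×1, STMa×1, STmA×1, STma×1, StMA×1, StMa×1, StmA×1, Stma×1, sTMA×1, sTMa×1, sTmA×1, sTma×1, stMA×1, stMa×1, stmA×1, stma×1
ssTtmmAa×SsTtMmAa grid (16·16=256): SsTTMmAA=4 SsTTMmAa=8 SsTTMmaa=4 SsTTmmAA=4 SsTTmmAa=8 SsTTmmaa=4 SsTtMmAA=8 SsTtMmAa=16 SsTtMmaa=8 SsTtmmAA=8 SsTtmmAa=16 SsTtmmaa=8 SsttMmAA=4 SsttMmAa=8 SsttMmaa=4 SsttmmAA=4 SsttmmAa=8 Ssttmmaa=4 ssTTMmAA=4 ssTTMmAa=8 ssTTMmaa=4 ssTTmmAA=4 ssTTmmAa=8 ssTTmmaa=4 ssTtMmAA=8 ssTtMmAa=16 ssTtMmaa=8 ssTtmmAA=8 ssTtmmAa=16 ssTtmmaa=8 ssttMmAA=4 ssttMmAa=8 ssttMmaa=4 ssttmmAA=4 ssttmmAa=8 ssttmmaa=4
S_ tt mm A_ hits 12/256; gcd=4; 12÷4/256÷4 = 3/64

P(S_ tt mm A_) = 3/64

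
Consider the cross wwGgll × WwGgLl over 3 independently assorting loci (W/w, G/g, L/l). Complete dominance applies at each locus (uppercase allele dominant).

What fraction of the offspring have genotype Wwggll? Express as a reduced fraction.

P(Wwggll) = 1/16

wwGgll gametes: wGl×4, wgl×4
WwGgLl gametes: WGL×1, WGl×1, WgL×1, Wgl×1, wGL×1, wGl×1, wgL×1, wgl×1
wwGgll×WwGgLl grid (8·8=64): WwGGLl=4 WwGGll=4 WwGgLl=8 WwGgll=8 WwggLl=4 Wwggll=4 wwGGLl=4 wwGGll=4 wwGgLl=8 wwGgll=8 wwggLl=4 wwggll=4
Wwggll hits 4/64; gcd=4; 4÷4/64÷4 = 1/16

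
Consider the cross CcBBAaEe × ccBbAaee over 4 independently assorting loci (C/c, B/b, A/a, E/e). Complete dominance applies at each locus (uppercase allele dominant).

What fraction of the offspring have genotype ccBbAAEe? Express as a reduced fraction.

CcBBAaEe gametes: CBAE×2, CBAe×2, CBaE×2, CBae×2, cBAE×2, cBAe×2, cBaE×2, cBae×2
ccBbAaee gametes: cBAe×4, cBae×4, cbAe×4, cbae×4
CcBBAaEe×ccBbAaee grid (16·16=256): CcBBAAEe=8 CcBBAAee=8 CcBBAaEe=16 CcBBAaee=16 CcBBaaEe=8 CcBBaaee=8 CcBbAAEe=8 CcBbAAee=8 CcBbAaEe=16 CcBbAaee=16 CcBbaaEe=8 CcBbaaee=8 ccBBAAEe=8 ccBBAAee=8 ccBBAaEe=16 ccBBAaee=16 ccBBaaEe=8 ccBBaaee=8 ccBbAAEe=8 ccBbAAee=8 ccBbAaEe=16 ccBbAaee=16 ccBbaaEe=8 ccBbaaee=8
ccBbAAEe hits 8/256; gcd=8; 8÷8/256÷8 = 1/32

P(ccBbAAEe) = 1/32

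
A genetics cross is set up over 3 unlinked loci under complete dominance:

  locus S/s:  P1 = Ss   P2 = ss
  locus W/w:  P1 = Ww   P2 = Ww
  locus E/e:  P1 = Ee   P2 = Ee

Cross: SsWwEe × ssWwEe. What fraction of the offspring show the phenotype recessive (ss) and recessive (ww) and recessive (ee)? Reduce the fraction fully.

SsWwEe gametes: SWE×1, SWe×1, SwE×1, Swe×1, sWE×1, sWe×1, swE×1, swe×1
ssWwEe gametes: sWE×2, sWe×2, swE×2, swe×2
SsWwEe×ssWwEe grid (8·8=64): SsWWEE=2 SsWWEe=4 SsWWee=2 SsWwEE=4 SsWwEe=8 SsWwee=4 SswwEE=2 SswwEe=4 Sswwee=2 ssWWEE=2 ssWWEe=4 ssWWee=2 ssWwEE=4 ssWwEe=8 ssWwee=4 sswwEE=2 sswwEe=4 sswwee=2
ss ww ee hits 2/64; gcd=2; 2÷2/64÷2 = 1/32

P(ss ww ee) = 1/32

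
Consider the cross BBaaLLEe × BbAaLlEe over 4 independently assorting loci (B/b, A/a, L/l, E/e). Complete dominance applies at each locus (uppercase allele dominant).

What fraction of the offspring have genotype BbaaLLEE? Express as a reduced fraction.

P(BbaaLLEE) = 1/32

BBaaLLEe gametes: BaLE×8, BaLe×8
BbAaLlEe gametes: BALE×1, BALe×1, BAlE×1, BAle×1, BaLE×1, BaLe×1, BalE×1, Bale×1, bALE×1, bALe×1, bAlE×1, bAle×1, baLE×1, baLe×1, balE×1, bale×1
BBaaLLEe×BbAaLlEe grid (16·16=256): BBAaLLEE=8 BBAaLLEe=16 BBAaLLee=8 BBAaLlEE=8 BBAaLlEe=16 BBAaLlee=8 BBaaLLEE=8 BBaaLLEe=16 BBaaLLee=8 BBaaLlEE=8 BBaaLlEe=16 BBaaLlee=8 BbAaLLEE=8 BbAaLLEe=16 BbAaLLee=8 BbAaLlEE=8 BbAaLlEe=16 BbAaLlee=8 BbaaLLEE=8 BbaaLLEe=16 BbaaLLee=8 BbaaLlEE=8 BbaaLlEe=16 BbaaLlee=8
BbaaLLEE hits 8/256; gcd=8; 8÷8/256÷8 = 1/32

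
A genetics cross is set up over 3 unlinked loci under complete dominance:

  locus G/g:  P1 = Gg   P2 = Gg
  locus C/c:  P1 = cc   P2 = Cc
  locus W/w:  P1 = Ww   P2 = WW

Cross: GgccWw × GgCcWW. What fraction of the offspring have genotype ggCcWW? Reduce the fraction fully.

GgccWw gametes: GcW×2, Gcw×2, gcW×2, gcw×2
GgCcWW gametes: GCW×2, GcW×2, gCW×2, gcW×2
GgccWw×GgCcWW grid (8·8=64): GGCcWW=4 GGCcWw=4 GGccWW=4 GGccWw=4 GgCcWW=8 GgCcWw=8 GgccWW=8 GgccWw=8 ggCcWW=4 ggCcWw=4 ggccWW=4 ggccWw=4
ggCcWW hits 4/64; gcd=4; 4÷4/64÷4 = 1/16

P(ggCcWW) = 1/16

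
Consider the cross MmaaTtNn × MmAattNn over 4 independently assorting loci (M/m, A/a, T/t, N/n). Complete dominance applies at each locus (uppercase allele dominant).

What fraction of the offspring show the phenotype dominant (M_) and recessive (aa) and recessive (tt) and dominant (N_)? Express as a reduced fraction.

MmaaTtNn gametes: MaTN×2, MaTn×2, MatN×2, Matn×2, maTN×2, maTn×2, matN×2, matn×2
MmAattNn gametes: MAtN×2, MAtn×2, MatN×2, Matn×2, mAtN×2, mAtn×2, matN×2, matn×2
MmaaTtNn×MmAattNn grid (16·16=256): MMAaTtNN=4 MMAaTtNn=8 MMAaTtnn=4 MMAattNN=4 MMAattNn=8 MMAattnn=4 MMaaTtNN=4 MMaaTtNn=8 MMaaTtnn=4 MMaattNN=4 MMaattNn=8 MMaattnn=4 MmAaTtNN=8 MmAaTtNn=16 MmAaTtnn=8 MmAattNN=8 MmAattNn=16 MmAattnn=8 MmaaTtNN=8 MmaaTtNn=16 MmaaTtnn=8 MmaattNN=8 MmaattNn=16 Mmaattnn=8 mmAaTtNN=4 mmAaTtNn=8 mmAaTtnn=4 mmAattNN=4 mmAattNn=8 mmAattnn=4 mmaaTtNN=4 mmaaTtNn=8 mmaaTtnn=4 mmaattNN=4 mmaattNn=8 mmaattnn=4
M_ aa tt N_ hits 36/256; gcd=4; 36÷4/256÷4 = 9/64

P(M_ aa tt N_) = 9/64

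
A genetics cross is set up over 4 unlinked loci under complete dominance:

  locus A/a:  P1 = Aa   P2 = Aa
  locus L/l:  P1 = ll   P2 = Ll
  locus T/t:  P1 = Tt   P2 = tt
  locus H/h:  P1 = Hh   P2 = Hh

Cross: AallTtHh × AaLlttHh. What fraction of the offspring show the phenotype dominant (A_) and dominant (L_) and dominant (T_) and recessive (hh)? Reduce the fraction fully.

AallTtHh gametes: AlTH×2, AlTh×2, AltH×2, Alth×2, alTH×2, alTh×2, altH×2, alth×2
AaLlttHh gametes: ALtH×2, ALth×2, AltH×2, Alth×2, aLtH×2, aLth×2, altH×2, alth×2
AallTtHh×AaLlttHh grid (16·16=256): AALlTtHH=4 AALlTtHh=8 AALlTthh=4 AALlttHH=4 AALlttHh=8 AALltthh=4 AAllTtHH=4 AAllTtHh=8 AAllTthh=4 AAllttHH=4 AAllttHh=8 AAlltthh=4 AaLlTtHH=8 AaLlTtHh=16 AaLlTthh=8 AaLlttHH=8 AaLlttHh=16 AaLltthh=8 AallTtHH=8 AallTtHh=16 AallTthh=8 AallttHH=8 AallttHh=16 Aalltthh=8 aaLlTtHH=4 aaLlTtHh=8 aaLlTthh=4 aaLlttHH=4 aaLlttHh=8 aaLltthh=4 aallTtHH=4 aallTtHh=8 aallTthh=4 aallttHH=4 aallttHh=8 aalltthh=4
A_ L_ T_ hh hits 12/256; gcd=4; 12÷4/256÷4 = 3/64

P(A_ L_ T_ hh) = 3/64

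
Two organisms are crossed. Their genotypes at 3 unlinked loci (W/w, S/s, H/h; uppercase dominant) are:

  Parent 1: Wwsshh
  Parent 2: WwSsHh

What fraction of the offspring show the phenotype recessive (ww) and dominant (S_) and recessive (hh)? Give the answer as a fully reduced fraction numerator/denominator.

P(ww S_ hh) = 1/16

Wwsshh gametes: Wsh×4, wsh×4
WwSsHh gametes: WSH×1, WSh×1, WsH×1, Wsh×1, wSH×1, wSh×1, wsH×1, wsh×1
Wwsshh×WwSsHh grid (8·8=64): WWSsHh=4 WWSshh=4 WWssHh=4 WWsshh=4 WwSsHh=8 WwSshh=8 WwssHh=8 Wwsshh=8 wwSsHh=4 wwSshh=4 wwssHh=4 wwsshh=4
ww S_ hh hits 4/64; gcd=4; 4÷4/64÷4 = 1/16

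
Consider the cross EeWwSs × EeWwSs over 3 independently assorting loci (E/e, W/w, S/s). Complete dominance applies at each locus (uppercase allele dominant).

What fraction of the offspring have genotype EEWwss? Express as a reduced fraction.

P(EEWwss) = 1/32

EeWwSs gametes: EWS×1, EWs×1, EwS×1, Ews×1, eWS×1, eWs×1, ewS×1, ews×1
EeWwSs gametes: EWS×1, EWs×1, EwS×1, Ews×1, eWS×1, eWs×1, ewS×1, ews×1
EeWwSs×EeWwSs grid (8·8=64): EEWWSS=1 EEWWSs=2 EEWWss=1 EEWwSS=2 EEWwSs=4 EEWwss=2 EEwwSS=1 EEwwSs=2 EEwwss=1 EeWWSS=2 EeWWSs=4 EeWWss=2 EeWwSS=4 EeWwSs=8 EeWwss=4 EewwSS=2 EewwSs=4 Eewwss=2 eeWWSS=1 eeWWSs=2 eeWWss=1 eeWwSS=2 eeWwSs=4 eeWwss=2 eewwSS=1 eewwSs=2 eewwss=1
EEWwss hits 2/64; gcd=2; 2÷2/64÷2 = 1/32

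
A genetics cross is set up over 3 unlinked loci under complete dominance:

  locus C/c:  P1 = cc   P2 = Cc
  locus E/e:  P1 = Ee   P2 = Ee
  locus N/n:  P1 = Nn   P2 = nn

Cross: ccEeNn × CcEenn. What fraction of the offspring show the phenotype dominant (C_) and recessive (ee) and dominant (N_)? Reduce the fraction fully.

P(C_ ee N_) = 1/16

ccEeNn gametes: cEN×2, cEn×2, ceN×2, cen×2
CcEenn gametes: CEn×2, Cen×2, cEn×2, cen×2
ccEeNn×CcEenn grid (8·8=64): CcEENn=4 CcEEnn=4 CcEeNn=8 CcEenn=8 CceeNn=4 Cceenn=4 ccEENn=4 ccEEnn=4 ccEeNn=8 ccEenn=8 cceeNn=4 cceenn=4
C_ ee N_ hits 4/64; gcd=4; 4÷4/64÷4 = 1/16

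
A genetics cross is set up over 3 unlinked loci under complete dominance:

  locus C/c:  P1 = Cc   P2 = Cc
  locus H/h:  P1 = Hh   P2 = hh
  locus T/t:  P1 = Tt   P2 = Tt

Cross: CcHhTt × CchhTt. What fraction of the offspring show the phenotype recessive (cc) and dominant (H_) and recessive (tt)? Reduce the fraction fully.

P(cc H_ tt) = 1/32

CcHhTt gametes: CHT×1, CHt×1, ChT×1, Cht×1, cHT×1, cHt×1, chT×1, cht×1
CchhTt gametes: ChT×2, Cht×2, chT×2, cht×2
CcHhTt×CchhTt grid (8·8=64): CCHhTT=2 CCHhTt=4 CCHhtt=2 CChhTT=2 CChhTt=4 CChhtt=2 CcHhTT=4 CcHhTt=8 CcHhtt=4 CchhTT=4 CchhTt=8 Cchhtt=4 ccHhTT=2 ccHhTt=4 ccHhtt=2 cchhTT=2 cchhTt=4 cchhtt=2
cc H_ tt hits 2/64; gcd=2; 2÷2/64÷2 = 1/32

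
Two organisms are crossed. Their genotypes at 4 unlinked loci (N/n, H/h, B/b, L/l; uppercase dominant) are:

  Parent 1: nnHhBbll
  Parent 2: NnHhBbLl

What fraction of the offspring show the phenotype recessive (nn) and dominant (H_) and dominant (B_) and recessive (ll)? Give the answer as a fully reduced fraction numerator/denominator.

nnHhBbll gametes: nHBl×4, nHbl×4, nhBl×4, nhbl×4
NnHhBbLl gametes: NHBL×1, NHBl×1, NHbL×1, NHbl×1, NhBL×1, NhBl×1, NhbL×1, Nhbl×1, nHBL×1, nHBl×1, nHbL×1, nHbl×1, nhBL×1, nhBl×1, nhbL×1, nhbl×1
nnHhBbll×NnHhBbLl grid (16·16=256): NnHHBBLl=4 NnHHBBll=4 NnHHBbLl=8 NnHHBbll=8 NnHHbbLl=4 NnHHbbll=4 NnHhBBLl=8 NnHhBBll=8 NnHhBbLl=16 NnHhBbll=16 NnHhbbLl=8 NnHhbbll=8 NnhhBBLl=4 NnhhBBll=4 NnhhBbLl=8 NnhhBbll=8 NnhhbbLl=4 Nnhhbbll=4 nnHHBBLl=4 nnHHBBll=4 nnHHBbLl=8 nnHHBbll=8 nnHHbbLl=4 nnHHbbll=4 nnHhBBLl=8 nnHhBBll=8 nnHhBbLl=16 nnHhBbll=16 nnHhbbLl=8 nnHhbbll=8 nnhhBBLl=4 nnhhBBll=4 nnhhBbLl=8 nnhhBbll=8 nnhhbbLl=4 nnhhbbll=4
nn H_ B_ ll hits 36/256; gcd=4; 36÷4/256÷4 = 9/64

P(nn H_ B_ ll) = 9/64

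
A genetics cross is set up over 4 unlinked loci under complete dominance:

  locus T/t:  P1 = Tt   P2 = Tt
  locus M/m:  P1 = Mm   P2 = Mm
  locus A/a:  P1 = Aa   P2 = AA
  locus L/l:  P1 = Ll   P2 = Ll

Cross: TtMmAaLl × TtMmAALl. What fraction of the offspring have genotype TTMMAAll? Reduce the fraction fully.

TtMmAaLl gametes: TMAL×1, TMAl×1, TMaL×1, TMal×1, TmAL×1, TmAl×1, TmaL×1, Tmal×1, tMAL×1, tMAl×1, tMaL×1, tMal×1, tmAL×1, tmAl×1, tmaL×1, tmal×1
TtMmAALl gametes: TMAL×2, TMAl×2, TmAL×2, TmAl×2, tMAL×2, tMAl×2, tmAL×2, tmAl×2
TtMmAaLl×TtMmAALl grid (16·16=256): TTMMAALL=2 TTMMAALl=4 TTMMAAll=2 TTMMAaLL=2 TTMMAaLl=4 TTMMAall=2 TTMmAALL=4 TTMmAALl=8 TTMmAAll=4 TTMmAaLL=4 TTMmAaLl=8 TTMmAall=4 TTmmAALL=2 TTmmAALl=4 TTmmAAll=2 TTmmAaLL=2 TTmmAaLl=4 TTmmAall=2 TtMMAALL=4 TtMMAALl=8 TtMMAAll=4 TtMMAaLL=4 TtMMAaLl=8 TtMMAall=4 TtMmAALL=8 TtMmAALl=16 TtMmAAll=8 TtMmAaLL=8 TtMmAaLl=16 TtMmAall=8 TtmmAALL=4 TtmmAALl=8 TtmmAAll=4 TtmmAaLL=4 TtmmAaLl=8 TtmmAall=4 ttMMAALL=2 ttMMAALl=4 ttMMAAll=2 ttMMAaLL=2 ttMMAaLl=4 ttMMAall=2 ttMmAALL=4 ttMmAALl=8 ttMmAAll=4 ttMmAaLL=4 ttMmAaLl=8 ttMmAall=4 ttmmAALL=2 ttmmAALl=4 ttmmAAll=2 ttmmAaLL=2 ttmmAaLl=4 ttmmAall=2
TTMMAAll hits 2/256; gcd=2; 2÷2/256÷2 = 1/128

P(TTMMAAll) = 1/128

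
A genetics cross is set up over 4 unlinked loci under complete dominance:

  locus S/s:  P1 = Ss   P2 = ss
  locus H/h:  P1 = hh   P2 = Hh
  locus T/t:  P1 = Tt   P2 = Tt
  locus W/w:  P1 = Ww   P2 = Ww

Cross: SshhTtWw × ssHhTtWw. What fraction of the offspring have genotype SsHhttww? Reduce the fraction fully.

SshhTtWw gametes: ShTW×2, ShTw×2, ShtW×2, Shtw×2, shTW×2, shTw×2, shtW×2, shtw×2
ssHhTtWw gametes: sHTW×2, sHTw×2, sHtW×2, sHtw×2, shTW×2, shTw×2, shtW×2, shtw×2
SshhTtWw×ssHhTtWw grid (16·16=256): SsHhTTWW=4 SsHhTTWw=8 SsHhTTww=4 SsHhTtWW=8 SsHhTtWw=16 SsHhTtww=8 SsHhttWW=4 SsHhttWw=8 SsHhttww=4 SshhTTWW=4 SshhTTWw=8 SshhTTww=4 SshhTtWW=8 SshhTtWw=16 SshhTtww=8 SshhttWW=4 SshhttWw=8 Sshhttww=4 ssHhTTWW=4 ssHhTTWw=8 ssHhTTww=4 ssHhTtWW=8 ssHhTtWw=16 ssHhTtww=8 ssHhttWW=4 ssHhttWw=8 ssHhttww=4 sshhTTWW=4 sshhTTWw=8 sshhTTww=4 sshhTtWW=8 sshhTtWw=16 sshhTtww=8 sshhttWW=4 sshhttWw=8 sshhttww=4
SsHhttww hits 4/256; gcd=4; 4÷4/256÷4 = 1/64

P(SsHhttww) = 1/64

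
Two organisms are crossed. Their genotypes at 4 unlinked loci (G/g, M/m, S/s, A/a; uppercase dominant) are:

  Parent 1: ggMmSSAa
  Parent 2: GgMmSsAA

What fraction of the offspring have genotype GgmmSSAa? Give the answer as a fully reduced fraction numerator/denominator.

ggMmSSAa gametes: gMSA×4, gMSa×4, gmSA×4, gmSa×4
GgMmSsAA gametes: GMSA×2, GMsA×2, GmSA×2, GmsA×2, gMSA×2, gMsA×2, gmSA×2, gmsA×2
ggMmSSAa×GgMmSsAA grid (16·16=256): GgMMSSAA=8 GgMMSSAa=8 GgMMSsAA=8 GgMMSsAa=8 GgMmSSAA=16 GgMmSSAa=16 GgMmSsAA=16 GgMmSsAa=16 GgmmSSAA=8 GgmmSSAa=8 GgmmSsAA=8 GgmmSsAa=8 ggMMSSAA=8 ggMMSSAa=8 ggMMSsAA=8 ggMMSsAa=8 ggMmSSAA=16 ggMmSSAa=16 ggMmSsAA=16 ggMmSsAa=16 ggmmSSAA=8 ggmmSSAa=8 ggmmSsAA=8 ggmmSsAa=8
GgmmSSAa hits 8/256; gcd=8; 8÷8/256÷8 = 1/32

P(GgmmSSAa) = 1/32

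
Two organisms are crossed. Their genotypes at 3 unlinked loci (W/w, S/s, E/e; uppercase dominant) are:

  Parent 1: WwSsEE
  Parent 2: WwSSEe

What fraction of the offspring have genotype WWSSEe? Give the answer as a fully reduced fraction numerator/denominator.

WwSsEE gametes: WSE×2, WsE×2, wSE×2, wsE×2
WwSSEe gametes: WSE×2, WSe×2, wSE×2, wSe×2
WwSsEE×WwSSEe grid (8·8=64): WWSSEE=4 WWSSEe=4 WWSsEE=4 WWSsEe=4 WwSSEE=8 WwSSEe=8 WwSsEE=8 WwSsEe=8 wwSSEE=4 wwSSEe=4 wwSsEE=4 wwSsEe=4
WWSSEe hits 4/64; gcd=4; 4÷4/64÷4 = 1/16

P(WWSSEe) = 1/16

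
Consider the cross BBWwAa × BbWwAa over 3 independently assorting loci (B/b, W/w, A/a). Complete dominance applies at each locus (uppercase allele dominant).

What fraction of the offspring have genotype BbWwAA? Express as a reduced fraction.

P(BbWwAA) = 1/16

BBWwAa gametes: BWA×2, BWa×2, BwA×2, Bwa×2
BbWwAa gametes: BWA×1, BWa×1, BwA×1, Bwa×1, bWA×1, bWa×1, bwA×1, bwa×1
BBWwAa×BbWwAa grid (8·8=64): BBWWAA=2 BBWWAa=4 BBWWaa=2 BBWwAA=4 BBWwAa=8 BBWwaa=4 BBwwAA=2 BBwwAa=4 BBwwaa=2 BbWWAA=2 BbWWAa=4 BbWWaa=2 BbWwAA=4 BbWwAa=8 BbWwaa=4 BbwwAA=2 BbwwAa=4 Bbwwaa=2
BbWwAA hits 4/64; gcd=4; 4÷4/64÷4 = 1/16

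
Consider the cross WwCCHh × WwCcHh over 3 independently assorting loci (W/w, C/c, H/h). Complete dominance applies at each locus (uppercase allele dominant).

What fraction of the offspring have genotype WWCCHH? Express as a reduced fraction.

P(WWCCHH) = 1/32

WwCCHh gametes: WCH×2, WCh×2, wCH×2, wCh×2
WwCcHh gametes: WCH×1, WCh×1, WcH×1, Wch×1, wCH×1, wCh×1, wcH×1, wch×1
WwCCHh×WwCcHh grid (8·8=64): WWCCHH=2 WWCCHh=4 WWCChh=2 WWCcHH=2 WWCcHh=4 WWCchh=2 WwCCHH=4 WwCCHh=8 WwCChh=4 WwCcHH=4 WwCcHh=8 WwCchh=4 wwCCHH=2 wwCCHh=4 wwCChh=2 wwCcHH=2 wwCcHh=4 wwCchh=2
WWCCHH hits 2/64; gcd=2; 2÷2/64÷2 = 1/32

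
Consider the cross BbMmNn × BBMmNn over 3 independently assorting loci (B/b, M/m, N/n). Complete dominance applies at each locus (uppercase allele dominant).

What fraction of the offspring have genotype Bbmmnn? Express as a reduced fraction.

P(Bbmmnn) = 1/32

BbMmNn gametes: BMN×1, BMn×1, BmN×1, Bmn×1, bMN×1, bMn×1, bmN×1, bmn×1
BBMmNn gametes: BMN×2, BMn×2, BmN×2, Bmn×2
BbMmNn×BBMmNn grid (8·8=64): BBMMNN=2 BBMMNn=4 BBMMnn=2 BBMmNN=4 BBMmNn=8 BBMmnn=4 BBmmNN=2 BBmmNn=4 BBmmnn=2 BbMMNN=2 BbMMNn=4 BbMMnn=2 BbMmNN=4 BbMmNn=8 BbMmnn=4 BbmmNN=2 BbmmNn=4 Bbmmnn=2
Bbmmnn hits 2/64; gcd=2; 2÷2/64÷2 = 1/32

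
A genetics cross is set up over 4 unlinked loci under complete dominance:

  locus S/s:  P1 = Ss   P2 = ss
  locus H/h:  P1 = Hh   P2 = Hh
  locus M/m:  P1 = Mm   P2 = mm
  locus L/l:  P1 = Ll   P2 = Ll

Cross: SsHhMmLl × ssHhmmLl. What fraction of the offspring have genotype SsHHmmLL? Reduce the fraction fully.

P(SsHHmmLL) = 1/64

SsHhMmLl gametes: SHML×1, SHMl×1, SHmL×1, SHml×1, ShML×1, ShMl×1, ShmL×1, Shml×1, sHML×1, sHMl×1, sHmL×1, sHml×1, shML×1, shMl×1, shmL×1, shml×1
ssHhmmLl gametes: sHmL×4, sHml×4, shmL×4, shml×4
SsHhMmLl×ssHhmmLl grid (16·16=256): SsHHMmLL=4 SsHHMmLl=8 SsHHMmll=4 SsHHmmLL=4 SsHHmmLl=8 SsHHmmll=4 SsHhMmLL=8 SsHhMmLl=16 SsHhMmll=8 SsHhmmLL=8 SsHhmmLl=16 SsHhmmll=8 SshhMmLL=4 SshhMmLl=8 SshhMmll=4 SshhmmLL=4 SshhmmLl=8 Sshhmmll=4 ssHHMmLL=4 ssHHMmLl=8 ssHHMmll=4 ssHHmmLL=4 ssHHmmLl=8 ssHHmmll=4 ssHhMmLL=8 ssHhMmLl=16 ssHhMmll=8 ssHhmmLL=8 ssHhmmLl=16 ssHhmmll=8 sshhMmLL=4 sshhMmLl=8 sshhMmll=4 sshhmmLL=4 sshhmmLl=8 sshhmmll=4
SsHHmmLL hits 4/256; gcd=4; 4÷4/256÷4 = 1/64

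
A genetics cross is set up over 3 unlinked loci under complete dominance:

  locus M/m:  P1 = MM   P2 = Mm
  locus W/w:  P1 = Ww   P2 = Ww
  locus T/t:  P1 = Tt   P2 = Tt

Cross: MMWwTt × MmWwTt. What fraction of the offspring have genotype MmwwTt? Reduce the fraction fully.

P(MmwwTt) = 1/16

MMWwTt gametes: MWT×2, MWt×2, MwT×2, Mwt×2
MmWwTt gametes: MWT×1, MWt×1, MwT×1, Mwt×1, mWT×1, mWt×1, mwT×1, mwt×1
MMWwTt×MmWwTt grid (8·8=64): MMWWTT=2 MMWWTt=4 MMWWtt=2 MMWwTT=4 MMWwTt=8 MMWwtt=4 MMwwTT=2 MMwwTt=4 MMwwtt=2 MmWWTT=2 MmWWTt=4 MmWWtt=2 MmWwTT=4 MmWwTt=8 MmWwtt=4 MmwwTT=2 MmwwTt=4 Mmwwtt=2
MmwwTt hits 4/64; gcd=4; 4÷4/64÷4 = 1/16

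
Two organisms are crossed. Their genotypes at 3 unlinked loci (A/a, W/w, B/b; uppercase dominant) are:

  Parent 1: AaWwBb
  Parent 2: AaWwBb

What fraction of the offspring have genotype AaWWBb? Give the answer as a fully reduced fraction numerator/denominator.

AaWwBb gametes: AWB×1, AWb×1, AwB×1, Awb×1, aWB×1, aWb×1, awB×1, awb×1
AaWwBb gametes: AWB×1, AWb×1, AwB×1, Awb×1, aWB×1, aWb×1, awB×1, awb×1
AaWwBb×AaWwBb grid (8·8=64): AAWWBB=1 AAWWBb=2 AAWWbb=1 AAWwBB=2 AAWwBb=4 AAWwbb=2 AAwwBB=1 AAwwBb=2 AAwwbb=1 AaWWBB=2 AaWWBb=4 AaWWbb=2 AaWwBB=4 AaWwBb=8 AaWwbb=4 AawwBB=2 AawwBb=4 Aawwbb=2 aaWWBB=1 aaWWBb=2 aaWWbb=1 aaWwBB=2 aaWwBb=4 aaWwbb=2 aawwBB=1 aawwBb=2 aawwbb=1
AaWWBb hits 4/64; gcd=4; 4÷4/64÷4 = 1/16

P(AaWWBb) = 1/16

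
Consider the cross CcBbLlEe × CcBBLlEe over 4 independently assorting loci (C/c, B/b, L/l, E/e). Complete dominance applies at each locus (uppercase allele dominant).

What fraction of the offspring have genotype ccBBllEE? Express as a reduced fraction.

CcBbLlEe gametes: CBLE×1, CBLe×1, CBlE×1, CBle×1, CbLE×1, CbLe×1, CblE×1, Cble×1, cBLE×1, cBLe×1, cBlE×1, cBle×1, cbLE×1, cbLe×1, cblE×1, cble×1
CcBBLlEe gametes: CBLE×2, CBLe×2, CBlE×2, CBle×2, cBLE×2, cBLe×2, cBlE×2, cBle×2
CcBbLlEe×CcBBLlEe grid (16·16=256): CCBBLLEE=2 CCBBLLEe=4 CCBBLLee=2 CCBBLlEE=4 CCBBLlEe=8 CCBBLlee=4 CCBBllEE=2 CCBBllEe=4 CCBBllee=2 CCBbLLEE=2 CCBbLLEe=4 CCBbLLee=2 CCBbLlEE=4 CCBbLlEe=8 CCBbLlee=4 CCBbllEE=2 CCBbllEe=4 CCBbllee=2 CcBBLLEE=4 CcBBLLEe=8 CcBBLLee=4 CcBBLlEE=8 CcBBLlEe=16 CcBBLlee=8 CcBBllEE=4 CcBBllEe=8 CcBBllee=4 CcBbLLEE=4 CcBbLLEe=8 CcBbLLee=4 CcBbLlEE=8 CcBbLlEe=16 CcBbLlee=8 CcBbllEE=4 CcBbllEe=8 CcBbllee=4 ccBBLLEE=2 ccBBLLEe=4 ccBBLLee=2 ccBBLlEE=4 ccBBLlEe=8 ccBBLlee=4 ccBBllEE=2 ccBBllEe=4 ccBBllee=2 ccBbLLEE=2 ccBbLLEe=4 ccBbLLee=2 ccBbLlEE=4 ccBbLlEe=8 ccBbLlee=4 ccBbllEE=2 ccBbllEe=4 ccBbllee=2
ccBBllEE hits 2/256; gcd=2; 2÷2/256÷2 = 1/128

P(ccBBllEE) = 1/128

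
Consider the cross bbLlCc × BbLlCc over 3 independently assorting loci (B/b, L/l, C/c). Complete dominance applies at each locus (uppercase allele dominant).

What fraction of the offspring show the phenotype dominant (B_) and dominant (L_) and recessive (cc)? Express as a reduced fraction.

bbLlCc gametes: bLC×2, bLc×2, blC×2, blc×2
BbLlCc gametes: BLC×1, BLc×1, BlC×1, Blc×1, bLC×1, bLc×1, blC×1, blc×1
bbLlCc×BbLlCc grid (8·8=64): BbLLCC=2 BbLLCc=4 BbLLcc=2 BbLlCC=4 BbLlCc=8 BbLlcc=4 BbllCC=2 BbllCc=4 Bbllcc=2 bbLLCC=2 bbLLCc=4 bbLLcc=2 bbLlCC=4 bbLlCc=8 bbLlcc=4 bbllCC=2 bbllCc=4 bbllcc=2
B_ L_ cc hits 6/64; gcd=2; 6÷2/64÷2 = 3/32

P(B_ L_ cc) = 3/32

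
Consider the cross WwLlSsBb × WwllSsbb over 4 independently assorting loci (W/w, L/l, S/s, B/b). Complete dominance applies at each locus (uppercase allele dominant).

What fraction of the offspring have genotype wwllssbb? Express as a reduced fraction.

P(wwllssbb) = 1/64

WwLlSsBb gametes: WLSB×1, WLSb×1, WLsB×1, WLsb×1, WlSB×1, WlSb×1, WlsB×1, Wlsb×1, wLSB×1, wLSb×1, wLsB×1, wLsb×1, wlSB×1, wlSb×1, wlsB×1, wlsb×1
WwllSsbb gametes: WlSb×4, Wlsb×4, wlSb×4, wlsb×4
WwLlSsBb×WwllSsbb grid (16·16=256): WWLlSSBb=4 WWLlSSbb=4 WWLlSsBb=8 WWLlSsbb=8 WWLlssBb=4 WWLlssbb=4 WWllSSBb=4 WWllSSbb=4 WWllSsBb=8 WWllSsbb=8 WWllssBb=4 WWllssbb=4 WwLlSSBb=8 WwLlSSbb=8 WwLlSsBb=16 WwLlSsbb=16 WwLlssBb=8 WwLlssbb=8 WwllSSBb=8 WwllSSbb=8 WwllSsBb=16 WwllSsbb=16 WwllssBb=8 Wwllssbb=8 wwLlSSBb=4 wwLlSSbb=4 wwLlSsBb=8 wwLlSsbb=8 wwLlssBb=4 wwLlssbb=4 wwllSSBb=4 wwllSSbb=4 wwllSsBb=8 wwllSsbb=8 wwllssBb=4 wwllssbb=4
wwllssbb hits 4/256; gcd=4; 4÷4/256÷4 = 1/64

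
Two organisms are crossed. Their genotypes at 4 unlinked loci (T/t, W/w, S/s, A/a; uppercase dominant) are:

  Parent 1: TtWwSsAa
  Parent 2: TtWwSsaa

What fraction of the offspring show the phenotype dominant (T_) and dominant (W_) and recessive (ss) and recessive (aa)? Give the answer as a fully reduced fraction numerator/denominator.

TtWwSsAa gametes: TWSA×1, TWSa×1, TWsA×1, TWsa×1, TwSA×1, TwSa×1, TwsA×1, Twsa×1, tWSA×1, tWSa×1, tWsA×1, tWsa×1, twSA×1, twSa×1, twsA×1, twsa×1
TtWwSsaa gametes: TWSa×2, TWsa×2, TwSa×2, Twsa×2, tWSa×2, tWsa×2, twSa×2, twsa×2
TtWwSsAa×TtWwSsaa grid (16·16=256): TTWWSSAa=2 TTWWSSaa=2 TTWWSsAa=4 TTWWSsaa=4 TTWWssAa=2 TTWWssaa=2 TTWwSSAa=4 TTWwSSaa=4 TTWwSsAa=8 TTWwSsaa=8 TTWwssAa=4 TTWwssaa=4 TTwwSSAa=2 TTwwSSaa=2 TTwwSsAa=4 TTwwSsaa=4 TTwwssAa=2 TTwwssaa=2 TtWWSSAa=4 TtWWSSaa=4 TtWWSsAa=8 TtWWSsaa=8 TtWWssAa=4 TtWWssaa=4 TtWwSSAa=8 TtWwSSaa=8 TtWwSsAa=16 TtWwSsaa=16 TtWwssAa=8 TtWwssaa=8 TtwwSSAa=4 TtwwSSaa=4 TtwwSsAa=8 TtwwSsaa=8 TtwwssAa=4 Ttwwssaa=4 ttWWSSAa=2 ttWWSSaa=2 ttWWSsAa=4 ttWWSsaa=4 ttWWssAa=2 ttWWssaa=2 ttWwSSAa=4 ttWwSSaa=4 ttWwSsAa=8 ttWwSsaa=8 ttWwssAa=4 ttWwssaa=4 ttwwSSAa=2 ttwwSSaa=2 ttwwSsAa=4 ttwwSsaa=4 ttwwssAa=2 ttwwssaa=2
T_ W_ ss aa hits 18/256; gcd=2; 18÷2/256÷2 = 9/128

P(T_ W_ ss aa) = 9/128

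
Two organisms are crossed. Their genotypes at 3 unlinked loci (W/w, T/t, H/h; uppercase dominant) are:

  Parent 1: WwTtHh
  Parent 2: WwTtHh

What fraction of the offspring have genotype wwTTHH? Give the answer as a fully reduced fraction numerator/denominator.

WwTtHh gametes: WTH×1, WTh×1, WtH×1, Wth×1, wTH×1, wTh×1, wtH×1, wth×1
WwTtHh gametes: WTH×1, WTh×1, WtH×1, Wth×1, wTH×1, wTh×1, wtH×1, wth×1
WwTtHh×WwTtHh grid (8·8=64): WWTTHH=1 WWTTHh=2 WWTThh=1 WWTtHH=2 WWTtHh=4 WWTthh=2 WWttHH=1 WWttHh=2 WWtthh=1 WwTTHH=2 WwTTHh=4 WwTThh=2 WwTtHH=4 WwTtHh=8 WwTthh=4 WwttHH=2 WwttHh=4 Wwtthh=2 wwTTHH=1 wwTTHh=2 wwTThh=1 wwTtHH=2 wwTtHh=4 wwTthh=2 wwttHH=1 wwttHh=2 wwtthh=1
wwTTHH hits 1/64; gcd=1; 1÷1/64÷1 = 1/64

P(wwTTHH) = 1/64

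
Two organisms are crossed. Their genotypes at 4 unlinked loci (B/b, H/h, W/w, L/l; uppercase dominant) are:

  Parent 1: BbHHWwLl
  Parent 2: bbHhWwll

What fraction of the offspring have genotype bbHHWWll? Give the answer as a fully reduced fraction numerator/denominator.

BbHHWwLl gametes: BHWL×2, BHWl×2, BHwL×2, BHwl×2, bHWL×2, bHWl×2, bHwL×2, bHwl×2
bbHhWwll gametes: bHWl×4, bHwl×4, bhWl×4, bhwl×4
BbHHWwLl×bbHhWwll grid (16·16=256): BbHHWWLl=8 BbHHWWll=8 BbHHWwLl=16 BbHHWwll=16 BbHHwwLl=8 BbHHwwll=8 BbHhWWLl=8 BbHhWWll=8 BbHhWwLl=16 BbHhWwll=16 BbHhwwLl=8 BbHhwwll=8 bbHHWWLl=8 bbHHWWll=8 bbHHWwLl=16 bbHHWwll=16 bbHHwwLl=8 bbHHwwll=8 bbHhWWLl=8 bbHhWWll=8 bbHhWwLl=16 bbHhWwll=16 bbHhwwLl=8 bbHhwwll=8
bbHHWWll hits 8/256; gcd=8; 8÷8/256÷8 = 1/32

P(bbHHWWll) = 1/32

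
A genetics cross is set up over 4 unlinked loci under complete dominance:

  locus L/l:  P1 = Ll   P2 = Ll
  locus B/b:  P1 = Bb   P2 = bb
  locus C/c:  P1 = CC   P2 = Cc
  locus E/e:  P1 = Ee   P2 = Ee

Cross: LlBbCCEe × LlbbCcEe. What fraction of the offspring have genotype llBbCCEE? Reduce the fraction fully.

LlBbCCEe gametes: LBCE×2, LBCe×2, LbCE×2, LbCe×2, lBCE×2, lBCe×2, lbCE×2, lbCe×2
LlbbCcEe gametes: LbCE×2, LbCe×2, LbcE×2, Lbce×2, lbCE×2, lbCe×2, lbcE×2, lbce×2
LlBbCCEe×LlbbCcEe grid (16·16=256): LLBbCCEE=4 LLBbCCEe=8 LLBbCCee=4 LLBbCcEE=4 LLBbCcEe=8 LLBbCcee=4 LLbbCCEE=4 LLbbCCEe=8 LLbbCCee=4 LLbbCcEE=4 LLbbCcEe=8 LLbbCcee=4 LlBbCCEE=8 LlBbCCEe=16 LlBbCCee=8 LlBbCcEE=8 LlBbCcEe=16 LlBbCcee=8 LlbbCCEE=8 LlbbCCEe=16 LlbbCCee=8 LlbbCcEE=8 LlbbCcEe=16 LlbbCcee=8 llBbCCEE=4 llBbCCEe=8 llBbCCee=4 llBbCcEE=4 llBbCcEe=8 llBbCcee=4 llbbCCEE=4 llbbCCEe=8 llbbCCee=4 llbbCcEE=4 llbbCcEe=8 llbbCcee=4
llBbCCEE hits 4/256; gcd=4; 4÷4/256÷4 = 1/64

P(llBbCCEE) = 1/64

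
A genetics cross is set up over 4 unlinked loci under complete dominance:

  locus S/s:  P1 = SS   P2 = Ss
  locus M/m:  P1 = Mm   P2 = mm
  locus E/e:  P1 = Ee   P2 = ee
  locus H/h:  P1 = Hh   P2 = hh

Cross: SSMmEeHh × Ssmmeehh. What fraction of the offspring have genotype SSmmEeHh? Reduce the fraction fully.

P(SSmmEeHh) = 1/16

SSMmEeHh gametes: SMEH×2, SMEh×2, SMeH×2, SMeh×2, SmEH×2, SmEh×2, SmeH×2, Smeh×2
Ssmmeehh gametes: Smeh×8, smeh×8
SSMmEeHh×Ssmmeehh grid (16·16=256): SSMmEeHh=16 SSMmEehh=16 SSMmeeHh=16 SSMmeehh=16 SSmmEeHh=16 SSmmEehh=16 SSmmeeHh=16 SSmmeehh=16 SsMmEeHh=16 SsMmEehh=16 SsMmeeHh=16 SsMmeehh=16 SsmmEeHh=16 SsmmEehh=16 SsmmeeHh=16 Ssmmeehh=16
SSmmEeHh hits 16/256; gcd=16; 16÷16/256÷16 = 1/16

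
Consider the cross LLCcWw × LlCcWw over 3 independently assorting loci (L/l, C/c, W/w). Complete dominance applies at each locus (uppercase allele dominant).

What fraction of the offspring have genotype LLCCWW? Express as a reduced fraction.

LLCcWw gametes: LCW×2, LCw×2, LcW×2, Lcw×2
LlCcWw gametes: LCW×1, LCw×1, LcW×1, Lcw×1, lCW×1, lCw×1, lcW×1, lcw×1
LLCcWw×LlCcWw grid (8·8=64): LLCCWW=2 LLCCWw=4 LLCCww=2 LLCcWW=4 LLCcWw=8 LLCcww=4 LLccWW=2 LLccWw=4 LLccww=2 LlCCWW=2 LlCCWw=4 LlCCww=2 LlCcWW=4 LlCcWw=8 LlCcww=4 LlccWW=2 LlccWw=4 Llccww=2
LLCCWW hits 2/64; gcd=2; 2÷2/64÷2 = 1/32

P(LLCCWW) = 1/32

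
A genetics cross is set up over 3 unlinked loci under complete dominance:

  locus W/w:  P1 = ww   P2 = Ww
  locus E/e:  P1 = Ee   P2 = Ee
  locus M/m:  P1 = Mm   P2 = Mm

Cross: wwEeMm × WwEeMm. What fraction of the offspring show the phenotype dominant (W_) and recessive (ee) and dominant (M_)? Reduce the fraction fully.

P(W_ ee M_) = 3/32

wwEeMm gametes: wEM×2, wEm×2, weM×2, wem×2
WwEeMm gametes: WEM×1, WEm×1, WeM×1, Wem×1, wEM×1, wEm×1, weM×1, wem×1
wwEeMm×WwEeMm grid (8·8=64): WwEEMM=2 WwEEMm=4 WwEEmm=2 WwEeMM=4 WwEeMm=8 WwEemm=4 WweeMM=2 WweeMm=4 Wweemm=2 wwEEMM=2 wwEEMm=4 wwEEmm=2 wwEeMM=4 wwEeMm=8 wwEemm=4 wweeMM=2 wweeMm=4 wweemm=2
W_ ee M_ hits 6/64; gcd=2; 6÷2/64÷2 = 3/32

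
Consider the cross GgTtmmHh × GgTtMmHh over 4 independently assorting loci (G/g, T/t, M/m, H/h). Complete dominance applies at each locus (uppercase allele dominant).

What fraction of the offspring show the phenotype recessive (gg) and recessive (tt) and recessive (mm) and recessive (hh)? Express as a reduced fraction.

GgTtmmHh gametes: GTmH×2, GTmh×2, GtmH×2, Gtmh×2, gTmH×2, gTmh×2, gtmH×2, gtmh×2
GgTtMmHh gametes: GTMH×1, GTMh×1, GTmH×1, GTmh×1, GtMH×1, GtMh×1, GtmH×1, Gtmh×1, gTMH×1, gTMh×1, gTmH×1, gTmh×1, gtMH×1, gtMh×1, gtmH×1, gtmh×1
GgTtmmHh×GgTtMmHh grid (16·16=256): GGTTMmHH=2 GGTTMmHh=4 GGTTMmhh=2 GGTTmmHH=2 GGTTmmHh=4 GGTTmmhh=2 GGTtMmHH=4 GGTtMmHh=8 GGTtMmhh=4 GGTtmmHH=4 GGTtmmHh=8 GGTtmmhh=4 GGttMmHH=2 GGttMmHh=4 GGttMmhh=2 GGttmmHH=2 GGttmmHh=4 GGttmmhh=2 GgTTMmHH=4 GgTTMmHh=8 GgTTMmhh=4 GgTTmmHH=4 GgTTmmHh=8 GgTTmmhh=4 GgTtMmHH=8 GgTtMmHh=16 GgTtMmhh=8 GgTtmmHH=8 GgTtmmHh=16 GgTtmmhh=8 GgttMmHH=4 GgttMmHh=8 GgttMmhh=4 GgttmmHH=4 GgttmmHh=8 Ggttmmhh=4 ggTTMmHH=2 ggTTMmHh=4 ggTTMmhh=2 ggTTmmHH=2 ggTTmmHh=4 ggTTmmhh=2 ggTtMmHH=4 ggTtMmHh=8 ggTtMmhh=4 ggTtmmHH=4 ggTtmmHh=8 ggTtmmhh=4 ggttMmHH=2 ggttMmHh=4 ggttMmhh=2 ggttmmHH=2 ggttmmHh=4 ggttmmhh=2
gg tt mm hh hits 2/256; gcd=2; 2÷2/256÷2 = 1/128

P(gg tt mm hh) = 1/128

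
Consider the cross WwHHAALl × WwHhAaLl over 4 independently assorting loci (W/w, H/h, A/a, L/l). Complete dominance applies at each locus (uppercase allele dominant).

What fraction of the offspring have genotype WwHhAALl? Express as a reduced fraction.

P(WwHhAALl) = 1/16

WwHHAALl gametes: WHAL×4, WHAl×4, wHAL×4, wHAl×4
WwHhAaLl gametes: WHAL×1, WHAl×1, WHaL×1, WHal×1, WhAL×1, WhAl×1, WhaL×1, Whal×1, wHAL×1, wHAl×1, wHaL×1, wHal×1, whAL×1, whAl×1, whaL×1, whal×1
WwHHAALl×WwHhAaLl grid (16·16=256): WWHHAALL=4 WWHHAALl=8 WWHHAAll=4 WWHHAaLL=4 WWHHAaLl=8 WWHHAall=4 WWHhAALL=4 WWHhAALl=8 WWHhAAll=4 WWHhAaLL=4 WWHhAaLl=8 WWHhAall=4 WwHHAALL=8 WwHHAALl=16 WwHHAAll=8 WwHHAaLL=8 WwHHAaLl=16 WwHHAall=8 WwHhAALL=8 WwHhAALl=16 WwHhAAll=8 WwHhAaLL=8 WwHhAaLl=16 WwHhAall=8 wwHHAALL=4 wwHHAALl=8 wwHHAAll=4 wwHHAaLL=4 wwHHAaLl=8 wwHHAall=4 wwHhAALL=4 wwHhAALl=8 wwHhAAll=4 wwHhAaLL=4 wwHhAaLl=8 wwHhAall=4
WwHhAALl hits 16/256; gcd=16; 16÷16/256÷16 = 1/16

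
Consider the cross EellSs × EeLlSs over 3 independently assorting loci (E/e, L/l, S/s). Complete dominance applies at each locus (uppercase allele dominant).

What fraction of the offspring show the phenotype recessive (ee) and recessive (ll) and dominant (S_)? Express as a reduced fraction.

P(ee ll S_) = 3/32

EellSs gametes: ElS×2, Els×2, elS×2, els×2
EeLlSs gametes: ELS×1, ELs×1, ElS×1, Els×1, eLS×1, eLs×1, elS×1, els×1
EellSs×EeLlSs grid (8·8=64): EELlSS=2 EELlSs=4 EELlss=2 EEllSS=2 EEllSs=4 EEllss=2 EeLlSS=4 EeLlSs=8 EeLlss=4 EellSS=4 EellSs=8 Eellss=4 eeLlSS=2 eeLlSs=4 eeLlss=2 eellSS=2 eellSs=4 eellss=2
ee ll S_ hits 6/64; gcd=2; 6÷2/64÷2 = 3/32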